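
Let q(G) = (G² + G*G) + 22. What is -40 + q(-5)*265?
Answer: 19040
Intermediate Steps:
q(G) = 22 + 2*G² (q(G) = (G² + G²) + 22 = 2*G² + 22 = 22 + 2*G²)
-40 + q(-5)*265 = -40 + (22 + 2*(-5)²)*265 = -40 + (22 + 2*25)*265 = -40 + (22 + 50)*265 = -40 + 72*265 = -40 + 19080 = 19040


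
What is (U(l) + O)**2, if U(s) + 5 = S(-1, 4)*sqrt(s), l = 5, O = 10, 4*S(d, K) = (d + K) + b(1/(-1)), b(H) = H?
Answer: (10 + sqrt(5))**2/4 ≈ 37.430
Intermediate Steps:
S(d, K) = -1/4 + K/4 + d/4 (S(d, K) = ((d + K) + 1/(-1))/4 = ((K + d) - 1)/4 = (-1 + K + d)/4 = -1/4 + K/4 + d/4)
U(s) = -5 + sqrt(s)/2 (U(s) = -5 + (-1/4 + (1/4)*4 + (1/4)*(-1))*sqrt(s) = -5 + (-1/4 + 1 - 1/4)*sqrt(s) = -5 + sqrt(s)/2)
(U(l) + O)**2 = ((-5 + sqrt(5)/2) + 10)**2 = (5 + sqrt(5)/2)**2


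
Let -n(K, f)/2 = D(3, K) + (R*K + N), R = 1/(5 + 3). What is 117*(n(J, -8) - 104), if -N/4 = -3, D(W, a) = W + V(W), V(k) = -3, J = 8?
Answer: -15210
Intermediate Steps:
D(W, a) = -3 + W (D(W, a) = W - 3 = -3 + W)
R = ⅛ (R = 1/8 = ⅛ ≈ 0.12500)
N = 12 (N = -4*(-3) = 12)
n(K, f) = -24 - K/4 (n(K, f) = -2*((-3 + 3) + (K/8 + 12)) = -2*(0 + (12 + K/8)) = -2*(12 + K/8) = -24 - K/4)
117*(n(J, -8) - 104) = 117*((-24 - ¼*8) - 104) = 117*((-24 - 2) - 104) = 117*(-26 - 104) = 117*(-130) = -15210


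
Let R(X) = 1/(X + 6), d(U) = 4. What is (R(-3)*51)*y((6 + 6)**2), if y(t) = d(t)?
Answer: 68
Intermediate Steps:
y(t) = 4
R(X) = 1/(6 + X)
(R(-3)*51)*y((6 + 6)**2) = (51/(6 - 3))*4 = (51/3)*4 = ((1/3)*51)*4 = 17*4 = 68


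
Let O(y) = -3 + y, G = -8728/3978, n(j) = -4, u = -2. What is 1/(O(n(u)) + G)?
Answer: -1989/18287 ≈ -0.10877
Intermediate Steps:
G = -4364/1989 (G = -8728*1/3978 = -4364/1989 ≈ -2.1941)
1/(O(n(u)) + G) = 1/((-3 - 4) - 4364/1989) = 1/(-7 - 4364/1989) = 1/(-18287/1989) = -1989/18287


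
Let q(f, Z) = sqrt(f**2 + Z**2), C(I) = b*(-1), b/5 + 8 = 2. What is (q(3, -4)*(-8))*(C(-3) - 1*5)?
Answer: -1000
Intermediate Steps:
b = -30 (b = -40 + 5*2 = -40 + 10 = -30)
C(I) = 30 (C(I) = -30*(-1) = 30)
q(f, Z) = sqrt(Z**2 + f**2)
(q(3, -4)*(-8))*(C(-3) - 1*5) = (sqrt((-4)**2 + 3**2)*(-8))*(30 - 1*5) = (sqrt(16 + 9)*(-8))*(30 - 5) = (sqrt(25)*(-8))*25 = (5*(-8))*25 = -40*25 = -1000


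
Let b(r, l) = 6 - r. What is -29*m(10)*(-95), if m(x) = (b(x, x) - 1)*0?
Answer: 0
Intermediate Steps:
m(x) = 0 (m(x) = ((6 - x) - 1)*0 = (5 - x)*0 = 0)
-29*m(10)*(-95) = -29*0*(-95) = 0*(-95) = 0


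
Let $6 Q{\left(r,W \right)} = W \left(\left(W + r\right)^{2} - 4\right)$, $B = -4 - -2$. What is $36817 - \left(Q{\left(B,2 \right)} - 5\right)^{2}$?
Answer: $\frac{330992}{9} \approx 36777.0$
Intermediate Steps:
$B = -2$ ($B = -4 + 2 = -2$)
$Q{\left(r,W \right)} = \frac{W \left(-4 + \left(W + r\right)^{2}\right)}{6}$ ($Q{\left(r,W \right)} = \frac{W \left(\left(W + r\right)^{2} - 4\right)}{6} = \frac{W \left(-4 + \left(W + r\right)^{2}\right)}{6}$)
$36817 - \left(Q{\left(B,2 \right)} - 5\right)^{2} = 36817 - \left(\frac{1}{6} \cdot 2 \left(-4 + \left(2 - 2\right)^{2}\right) - 5\right)^{2} = 36817 - \left(\frac{1}{6} \cdot 2 \left(-4 + 0^{2}\right) - 5\right)^{2} = 36817 - \left(\frac{1}{6} \cdot 2 \left(-4 + 0\right) - 5\right)^{2} = 36817 - \left(\frac{1}{6} \cdot 2 \left(-4\right) - 5\right)^{2} = 36817 - \left(- \frac{4}{3} - 5\right)^{2} = 36817 - \left(- \frac{19}{3}\right)^{2} = 36817 - \frac{361}{9} = \frac{330992}{9}$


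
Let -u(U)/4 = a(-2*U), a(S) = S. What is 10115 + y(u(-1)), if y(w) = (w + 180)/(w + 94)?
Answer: 10117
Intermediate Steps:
u(U) = 8*U (u(U) = -(-8)*U = 8*U)
y(w) = (180 + w)/(94 + w)
10115 + y(u(-1)) = 10115 + (180 + 8*(-1))/(94 + 8*(-1)) = 10115 + (180 - 8)/(94 - 8) = 10115 + 172/86 = 10115 + (1/86)*172 = 10115 + 2 = 10117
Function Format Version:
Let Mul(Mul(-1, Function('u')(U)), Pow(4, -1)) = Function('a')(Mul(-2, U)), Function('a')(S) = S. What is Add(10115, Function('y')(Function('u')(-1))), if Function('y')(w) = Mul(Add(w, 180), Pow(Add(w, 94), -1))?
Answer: 10117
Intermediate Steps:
Function('u')(U) = Mul(8, U) (Function('u')(U) = Mul(-4, Mul(-2, U)) = Mul(8, U))
Function('y')(w) = Mul(Pow(Add(94, w), -1), Add(180, w)) (Function('y')(w) = Mul(Add(180, w), Pow(Add(94, w), -1)) = Mul(Pow(Add(94, w), -1), Add(180, w)))
Add(10115, Function('y')(Function('u')(-1))) = Add(10115, Mul(Pow(Add(94, Mul(8, -1)), -1), Add(180, Mul(8, -1)))) = Add(10115, Mul(Pow(Add(94, -8), -1), Add(180, -8))) = Add(10115, Mul(Pow(86, -1), 172)) = Add(10115, Mul(Rational(1, 86), 172)) = Add(10115, 2) = 10117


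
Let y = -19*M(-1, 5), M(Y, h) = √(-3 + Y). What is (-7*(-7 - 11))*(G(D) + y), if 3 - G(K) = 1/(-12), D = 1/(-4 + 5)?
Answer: 777/2 - 4788*I ≈ 388.5 - 4788.0*I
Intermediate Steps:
D = 1 (D = 1/1 = 1)
G(K) = 37/12 (G(K) = 3 - 1/(-12) = 3 - 1*(-1/12) = 3 + 1/12 = 37/12)
y = -38*I (y = -19*√(-3 - 1) = -38*I ≈ -38.0*I)
(-7*(-7 - 11))*(G(D) + y) = (-7*(-7 - 11))*(37/12 - 38*I) = (-7*(-18))*(37/12 - 38*I) = 126*(37/12 - 38*I) = 777/2 - 4788*I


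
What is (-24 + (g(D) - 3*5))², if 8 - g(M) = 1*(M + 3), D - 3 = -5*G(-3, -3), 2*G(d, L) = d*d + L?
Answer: 484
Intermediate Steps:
G(d, L) = L/2 + d²/2 (G(d, L) = (d*d + L)/2 = (d² + L)/2 = (L + d²)/2 = L/2 + d²/2)
D = -12 (D = 3 - 5*((½)*(-3) + (½)*(-3)²) = 3 - 5*(-3/2 + (½)*9) = 3 - 5*(-3/2 + 9/2) = 3 - 5*3 = 3 - 15 = -12)
g(M) = 5 - M (g(M) = 8 - (M + 3) = 8 - (3 + M) = 8 + (-3 - M) = 5 - M)
(-24 + (g(D) - 3*5))² = (-24 + ((5 - 1*(-12)) - 3*5))² = (-24 + ((5 + 12) - 15))² = (-24 + (17 - 15))² = (-24 + 2)² = (-22)² = 484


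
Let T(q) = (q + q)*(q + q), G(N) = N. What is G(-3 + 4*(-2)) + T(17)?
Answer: 1145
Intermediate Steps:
T(q) = 4*q**2 (T(q) = (2*q)*(2*q) = 4*q**2)
G(-3 + 4*(-2)) + T(17) = (-3 + 4*(-2)) + 4*17**2 = (-3 - 8) + 4*289 = -11 + 1156 = 1145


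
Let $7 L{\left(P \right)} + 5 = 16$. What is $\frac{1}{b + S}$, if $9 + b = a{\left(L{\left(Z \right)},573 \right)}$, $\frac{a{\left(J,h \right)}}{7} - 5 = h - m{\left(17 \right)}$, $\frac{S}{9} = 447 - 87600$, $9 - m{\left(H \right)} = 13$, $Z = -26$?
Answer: $- \frac{1}{780312} \approx -1.2815 \cdot 10^{-6}$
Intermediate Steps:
$L{\left(P \right)} = \frac{11}{7}$ ($L{\left(P \right)} = - \frac{5}{7} + \frac{1}{7} \cdot 16 = - \frac{5}{7} + \frac{16}{7} = \frac{11}{7}$)
$m{\left(H \right)} = -4$ ($m{\left(H \right)} = 9 - 13 = -4$)
$S = -784377$ ($S = 9 \left(447 - 87600\right) = 9 \left(-87153\right) = -784377$)
$a{\left(J,h \right)} = 63 + 7 h$ ($a{\left(J,h \right)} = 35 + 7 \left(h - -4\right) = 35 + 7 \left(h + 4\right) = 35 + 7 \left(4 + h\right) = 35 + \left(28 + 7 h\right) = 63 + 7 h$)
$b = 4065$ ($b = -9 + \left(63 + 7 \cdot 573\right) = -9 + \left(63 + 4011\right) = -9 + 4074 = 4065$)
$\frac{1}{b + S} = \frac{1}{4065 - 784377} = \frac{1}{-780312} = - \frac{1}{780312}$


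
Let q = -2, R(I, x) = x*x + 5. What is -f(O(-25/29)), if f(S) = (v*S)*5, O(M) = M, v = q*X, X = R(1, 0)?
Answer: -1250/29 ≈ -43.103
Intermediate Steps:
R(I, x) = 5 + x² (R(I, x) = x² + 5 = 5 + x²)
X = 5 (X = 5 + 0² = 5 + 0 = 5)
v = -10 (v = -2*5 = -10)
f(S) = -50*S (f(S) = -10*S*5 = -50*S)
-f(O(-25/29)) = -(-50)*(-25/29) = -(-50)*(-25*1/29) = -(-50)*(-25)/29 = -1*1250/29 = -1250/29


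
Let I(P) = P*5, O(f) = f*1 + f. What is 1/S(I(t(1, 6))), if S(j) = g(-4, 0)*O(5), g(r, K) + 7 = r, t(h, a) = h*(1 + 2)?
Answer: -1/110 ≈ -0.0090909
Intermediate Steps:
t(h, a) = 3*h (t(h, a) = h*3 = 3*h)
O(f) = 2*f (O(f) = f + f = 2*f)
g(r, K) = -7 + r
I(P) = 5*P
S(j) = -110 (S(j) = (-7 - 4)*(2*5) = -11*10 = -110)
1/S(I(t(1, 6))) = 1/(-110) = -1/110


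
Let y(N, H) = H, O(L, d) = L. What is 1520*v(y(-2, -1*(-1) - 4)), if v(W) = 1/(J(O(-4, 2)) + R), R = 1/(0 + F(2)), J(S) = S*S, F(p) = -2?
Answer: 3040/31 ≈ 98.064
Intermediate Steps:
J(S) = S**2
R = -1/2 (R = 1/(0 - 2) = 1/(-2) = -1/2 ≈ -0.50000)
v(W) = 2/31 (v(W) = 1/((-4)**2 - 1/2) = 1/(16 - 1/2) = 1/(31/2) = 2/31)
1520*v(y(-2, -1*(-1) - 4)) = 1520*(2/31) = 3040/31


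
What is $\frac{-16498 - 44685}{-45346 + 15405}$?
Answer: $\frac{61183}{29941} \approx 2.0435$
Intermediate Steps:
$\frac{-16498 - 44685}{-45346 + 15405} = - \frac{61183}{-29941} = \left(-61183\right) \left(- \frac{1}{29941}\right) = \frac{61183}{29941}$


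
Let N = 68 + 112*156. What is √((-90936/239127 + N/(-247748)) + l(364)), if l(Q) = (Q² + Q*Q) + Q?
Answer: √6467601109180686240576587/4936936333 ≈ 515.13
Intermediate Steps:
l(Q) = Q + 2*Q² (l(Q) = (Q² + Q²) + Q = 2*Q² + Q = Q + 2*Q²)
N = 17540 (N = 68 + 17472 = 17540)
√((-90936/239127 + N/(-247748)) + l(364)) = √((-90936/239127 + 17540/(-247748)) + 364*(1 + 2*364)) = √((-90936*1/239127 + 17540*(-1/247748)) + 364*(1 + 728)) = √((-30312/79709 - 4385/61937) + 364*729) = √(-2226958309/4936936333 + 265356) = √(1310043450621239/4936936333) = √6467601109180686240576587/4936936333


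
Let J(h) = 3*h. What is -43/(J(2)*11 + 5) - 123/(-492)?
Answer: -101/284 ≈ -0.35563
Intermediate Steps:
-43/(J(2)*11 + 5) - 123/(-492) = -43/((3*2)*11 + 5) - 123/(-492) = -43/(6*11 + 5) - 123*(-1/492) = -43/(66 + 5) + ¼ = -43/71 + ¼ = -101/284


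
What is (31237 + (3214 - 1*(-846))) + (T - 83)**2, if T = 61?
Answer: 35781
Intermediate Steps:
(31237 + (3214 - 1*(-846))) + (T - 83)**2 = (31237 + (3214 - 1*(-846))) + (61 - 83)**2 = (31237 + (3214 + 846)) + (-22)**2 = (31237 + 4060) + 484 = 35297 + 484 = 35781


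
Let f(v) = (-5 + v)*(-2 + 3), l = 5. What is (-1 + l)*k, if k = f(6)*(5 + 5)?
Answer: 40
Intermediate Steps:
f(v) = -5 + v (f(v) = (-5 + v)*1 = -5 + v)
k = 10 (k = (-5 + 6)*(5 + 5) = 1*10 = 10)
(-1 + l)*k = (-1 + 5)*10 = 4*10 = 40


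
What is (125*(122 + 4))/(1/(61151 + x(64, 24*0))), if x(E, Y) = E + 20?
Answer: 964451250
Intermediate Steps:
x(E, Y) = 20 + E
(125*(122 + 4))/(1/(61151 + x(64, 24*0))) = (125*(122 + 4))/(1/(61151 + (20 + 64))) = (125*126)/(1/(61151 + 84)) = 15750/(1/61235) = 15750*61235 = 964451250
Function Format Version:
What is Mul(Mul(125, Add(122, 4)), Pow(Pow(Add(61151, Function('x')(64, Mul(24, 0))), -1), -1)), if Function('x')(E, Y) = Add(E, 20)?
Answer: 964451250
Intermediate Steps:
Function('x')(E, Y) = Add(20, E)
Mul(Mul(125, Add(122, 4)), Pow(Pow(Add(61151, Function('x')(64, Mul(24, 0))), -1), -1)) = Mul(Mul(125, Add(122, 4)), Pow(Pow(Add(61151, Add(20, 64)), -1), -1)) = Mul(Mul(125, 126), Pow(Pow(Add(61151, 84), -1), -1)) = Mul(15750, Pow(Pow(61235, -1), -1)) = Mul(15750, Pow(Rational(1, 61235), -1)) = Mul(15750, 61235) = 964451250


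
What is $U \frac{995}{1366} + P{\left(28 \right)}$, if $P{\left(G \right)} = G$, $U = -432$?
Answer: $- \frac{195796}{683} \approx -286.67$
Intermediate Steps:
$U \frac{995}{1366} + P{\left(28 \right)} = - 432 \cdot \frac{995}{1366} + 28 = - 432 \cdot 995 \cdot \frac{1}{1366} + 28 = \left(-432\right) \frac{995}{1366} + 28 = - \frac{214920}{683} + 28 = - \frac{195796}{683}$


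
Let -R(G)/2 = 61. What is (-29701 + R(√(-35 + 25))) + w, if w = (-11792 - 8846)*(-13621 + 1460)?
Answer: 250948895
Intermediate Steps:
w = 250978718 (w = -20638*(-12161) = 250978718)
R(G) = -122 (R(G) = -2*61 = -122)
(-29701 + R(√(-35 + 25))) + w = (-29701 - 122) + 250978718 = -29823 + 250978718 = 250948895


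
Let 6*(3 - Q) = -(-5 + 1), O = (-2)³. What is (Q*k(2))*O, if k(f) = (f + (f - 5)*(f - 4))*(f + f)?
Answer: -1792/3 ≈ -597.33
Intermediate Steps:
O = -8
k(f) = 2*f*(f + (-5 + f)*(-4 + f)) (k(f) = (f + (-5 + f)*(-4 + f))*(2*f) = 2*f*(f + (-5 + f)*(-4 + f)))
Q = 7/3 (Q = 3 - (-1)*(-5 + 1)/6 = 3 - (-1)*(-4)/6 = 3 - ⅙*4 = 3 - ⅔ = 7/3 ≈ 2.3333)
(Q*k(2))*O = (7*(2*2*(20 + 2² - 8*2))/3)*(-8) = (7*(2*2*(20 + 4 - 16))/3)*(-8) = (7*(2*2*8)/3)*(-8) = ((7/3)*32)*(-8) = (224/3)*(-8) = -1792/3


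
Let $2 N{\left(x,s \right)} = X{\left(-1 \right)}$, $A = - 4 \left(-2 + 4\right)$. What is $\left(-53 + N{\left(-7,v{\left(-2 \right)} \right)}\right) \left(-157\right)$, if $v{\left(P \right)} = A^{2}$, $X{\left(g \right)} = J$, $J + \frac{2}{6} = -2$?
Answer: $\frac{51025}{6} \approx 8504.2$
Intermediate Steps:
$J = - \frac{7}{3}$ ($J = - \frac{1}{3} - 2 = - \frac{7}{3} \approx -2.3333$)
$A = -8$ ($A = \left(-4\right) 2 = -8$)
$X{\left(g \right)} = - \frac{7}{3}$
$v{\left(P \right)} = 64$ ($v{\left(P \right)} = \left(-8\right)^{2} = 64$)
$N{\left(x,s \right)} = - \frac{7}{6}$ ($N{\left(x,s \right)} = \frac{1}{2} \left(- \frac{7}{3}\right) = - \frac{7}{6}$)
$\left(-53 + N{\left(-7,v{\left(-2 \right)} \right)}\right) \left(-157\right) = \left(-53 - \frac{7}{6}\right) \left(-157\right) = \left(- \frac{325}{6}\right) \left(-157\right) = \frac{51025}{6}$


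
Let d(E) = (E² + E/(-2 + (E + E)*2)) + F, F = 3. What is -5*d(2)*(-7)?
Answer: 770/3 ≈ 256.67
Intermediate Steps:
d(E) = 3 + E² + E/(-2 + 4*E) (d(E) = (E² + E/(-2 + (E + E)*2)) + 3 = (E² + E/(-2 + (2*E)*2)) + 3 = (E² + E/(-2 + 4*E)) + 3 = 3 + E² + E/(-2 + 4*E))
-5*d(2)*(-7) = -5*(-6 - 2*2² + 4*2³ + 13*2)/(2*(-1 + 2*2))*(-7) = -5*(-6 - 2*4 + 4*8 + 26)/(2*(-1 + 4))*(-7) = -5*(-6 - 8 + 32 + 26)/(2*3)*(-7) = -5*44/(2*3)*(-7) = -5*22/3*(-7) = -110/3*(-7) = 770/3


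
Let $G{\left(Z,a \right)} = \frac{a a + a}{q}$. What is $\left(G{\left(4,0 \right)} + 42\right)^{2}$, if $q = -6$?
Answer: $1764$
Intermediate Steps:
$G{\left(Z,a \right)} = - \frac{a}{6} - \frac{a^{2}}{6}$ ($G{\left(Z,a \right)} = \frac{a a + a}{-6} = \left(a^{2} + a\right) \left(- \frac{1}{6}\right) = \left(a + a^{2}\right) \left(- \frac{1}{6}\right) = - \frac{a}{6} - \frac{a^{2}}{6}$)
$\left(G{\left(4,0 \right)} + 42\right)^{2} = \left(\left(- \frac{1}{6}\right) 0 \left(1 + 0\right) + 42\right)^{2} = \left(\left(- \frac{1}{6}\right) 0 \cdot 1 + 42\right)^{2} = \left(0 + 42\right)^{2} = 42^{2} = 1764$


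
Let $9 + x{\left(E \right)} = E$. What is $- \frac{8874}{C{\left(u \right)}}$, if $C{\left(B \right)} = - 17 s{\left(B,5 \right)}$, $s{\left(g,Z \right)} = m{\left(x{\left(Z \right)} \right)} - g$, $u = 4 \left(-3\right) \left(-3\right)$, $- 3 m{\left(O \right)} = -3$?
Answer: $- \frac{522}{35} \approx -14.914$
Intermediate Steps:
$x{\left(E \right)} = -9 + E$
$m{\left(O \right)} = 1$ ($m{\left(O \right)} = \left(- \frac{1}{3}\right) \left(-3\right) = 1$)
$u = 36$ ($u = \left(-12\right) \left(-3\right) = 36$)
$s{\left(g,Z \right)} = 1 - g$
$C{\left(B \right)} = -17 + 17 B$ ($C{\left(B \right)} = - 17 \left(1 - B\right) = -17 + 17 B$)
$- \frac{8874}{C{\left(u \right)}} = - \frac{8874}{-17 + 17 \cdot 36} = - \frac{8874}{-17 + 612} = - \frac{8874}{595} = \left(-8874\right) \frac{1}{595} = - \frac{522}{35}$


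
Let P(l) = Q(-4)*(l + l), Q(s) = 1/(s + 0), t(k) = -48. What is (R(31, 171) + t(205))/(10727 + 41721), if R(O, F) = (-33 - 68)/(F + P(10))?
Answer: -8069/8706368 ≈ -0.00092679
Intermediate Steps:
Q(s) = 1/s
P(l) = -l/2 (P(l) = (l + l)/(-4) = -l/2)
R(O, F) = -101/(-5 + F) (R(O, F) = (-33 - 68)/(F - 1/2*10) = -101/(F - 5) = -101/(-5 + F))
(R(31, 171) + t(205))/(10727 + 41721) = (-101/(-5 + 171) - 48)/(10727 + 41721) = (-101/166 - 48)/52448 = (-101*1/166 - 48)*(1/52448) = (-101/166 - 48)*(1/52448) = -8069/166*1/52448 = -8069/8706368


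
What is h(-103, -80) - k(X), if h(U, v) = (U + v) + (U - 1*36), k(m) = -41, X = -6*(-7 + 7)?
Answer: -281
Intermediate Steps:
X = 0 (X = -6*0 = 0)
h(U, v) = -36 + v + 2*U (h(U, v) = (U + v) + (U - 36) = (U + v) + (-36 + U) = -36 + v + 2*U)
h(-103, -80) - k(X) = (-36 - 80 + 2*(-103)) - 1*(-41) = (-36 - 80 - 206) + 41 = -322 + 41 = -281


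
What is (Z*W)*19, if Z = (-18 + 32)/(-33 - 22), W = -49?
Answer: 13034/55 ≈ 236.98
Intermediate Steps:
Z = -14/55 (Z = 14/(-55) = 14*(-1/55) = -14/55 ≈ -0.25455)
(Z*W)*19 = -14/55*(-49)*19 = (686/55)*19 = 13034/55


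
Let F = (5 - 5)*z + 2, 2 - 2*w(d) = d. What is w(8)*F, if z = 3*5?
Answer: -6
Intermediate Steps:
w(d) = 1 - d/2
z = 15
F = 2 (F = (5 - 5)*15 + 2 = 0*15 + 2 = 0 + 2 = 2)
w(8)*F = (1 - ½*8)*2 = (1 - 4)*2 = -3*2 = -6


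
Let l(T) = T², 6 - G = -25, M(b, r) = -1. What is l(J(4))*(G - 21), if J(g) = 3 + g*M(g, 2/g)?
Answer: 10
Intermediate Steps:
G = 31 (G = 6 - 1*(-25) = 6 + 25 = 31)
J(g) = 3 - g (J(g) = 3 + g*(-1) = 3 - g)
l(J(4))*(G - 21) = (3 - 1*4)²*(31 - 21) = (3 - 4)²*10 = (-1)²*10 = 1*10 = 10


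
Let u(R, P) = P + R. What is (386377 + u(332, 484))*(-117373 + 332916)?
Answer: 83456740799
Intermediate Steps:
(386377 + u(332, 484))*(-117373 + 332916) = (386377 + (484 + 332))*(-117373 + 332916) = (386377 + 816)*215543 = 387193*215543 = 83456740799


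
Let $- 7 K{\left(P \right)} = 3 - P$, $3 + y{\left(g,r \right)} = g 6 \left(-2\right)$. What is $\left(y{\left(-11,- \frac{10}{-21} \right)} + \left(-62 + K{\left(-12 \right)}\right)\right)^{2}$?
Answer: $\frac{206116}{49} \approx 4206.4$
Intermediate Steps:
$y{\left(g,r \right)} = -3 - 12 g$ ($y{\left(g,r \right)} = -3 + g 6 \left(-2\right) = -3 + 6 g \left(-2\right) = -3 - 12 g$)
$K{\left(P \right)} = - \frac{3}{7} + \frac{P}{7}$ ($K{\left(P \right)} = - \frac{3 - P}{7} = - \frac{3}{7} + \frac{P}{7}$)
$\left(y{\left(-11,- \frac{10}{-21} \right)} + \left(-62 + K{\left(-12 \right)}\right)\right)^{2} = \left(\left(-3 - -132\right) + \left(-62 + \left(- \frac{3}{7} + \frac{1}{7} \left(-12\right)\right)\right)\right)^{2} = \left(\left(-3 + 132\right) - \frac{449}{7}\right)^{2} = \left(129 - \frac{449}{7}\right)^{2} = \left(\frac{454}{7}\right)^{2} = \frac{206116}{49}$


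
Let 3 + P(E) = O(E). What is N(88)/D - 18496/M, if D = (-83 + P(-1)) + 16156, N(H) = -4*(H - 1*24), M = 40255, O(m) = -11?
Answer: -307332544/646455045 ≈ -0.47541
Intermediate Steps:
P(E) = -14 (P(E) = -3 - 11 = -14)
N(H) = 96 - 4*H (N(H) = -4*(H - 24) = -4*(-24 + H) = 96 - 4*H)
D = 16059 (D = (-83 - 14) + 16156 = -97 + 16156 = 16059)
N(88)/D - 18496/M = (96 - 4*88)/16059 - 18496/40255 = (96 - 352)*(1/16059) - 18496*1/40255 = -256*1/16059 - 18496/40255 = -256/16059 - 18496/40255 = -307332544/646455045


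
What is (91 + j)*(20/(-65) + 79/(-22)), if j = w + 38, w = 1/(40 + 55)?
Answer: -1366544/2717 ≈ -502.96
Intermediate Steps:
w = 1/95 ≈ 0.010526
j = 3611/95 (j = 1/95 + 38 = 3611/95 ≈ 38.010)
(91 + j)*(20/(-65) + 79/(-22)) = (91 + 3611/95)*(20/(-65) + 79/(-22)) = 12256*(20*(-1/65) + 79*(-1/22))/95 = 12256*(-4/13 - 79/22)/95 = (12256/95)*(-1115/286) = -1366544/2717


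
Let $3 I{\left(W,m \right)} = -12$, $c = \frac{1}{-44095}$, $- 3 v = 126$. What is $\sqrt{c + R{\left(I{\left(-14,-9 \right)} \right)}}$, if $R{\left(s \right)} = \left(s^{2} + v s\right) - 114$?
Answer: $\frac{3 \sqrt{15122865295}}{44095} \approx 8.3666$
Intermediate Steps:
$v = -42$ ($v = \left(- \frac{1}{3}\right) 126 = -42$)
$c = - \frac{1}{44095} \approx -2.2678 \cdot 10^{-5}$
$I{\left(W,m \right)} = -4$ ($I{\left(W,m \right)} = \frac{1}{3} \left(-12\right) = -4$)
$R{\left(s \right)} = -114 + s^{2} - 42 s$ ($R{\left(s \right)} = \left(s^{2} - 42 s\right) - 114 = -114 + s^{2} - 42 s$)
$\sqrt{c + R{\left(I{\left(-14,-9 \right)} \right)}} = \sqrt{- \frac{1}{44095} - \left(-54 - 16\right)} = \sqrt{- \frac{1}{44095} + \left(-114 + 16 + 168\right)} = \sqrt{- \frac{1}{44095} + 70} = \sqrt{\frac{3086649}{44095}} = \frac{3 \sqrt{15122865295}}{44095}$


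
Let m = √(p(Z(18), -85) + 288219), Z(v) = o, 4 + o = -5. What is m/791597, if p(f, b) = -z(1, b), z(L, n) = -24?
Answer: 3*√32027/791597 ≈ 0.00067823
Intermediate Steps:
o = -9 (o = -4 - 5 = -9)
Z(v) = -9
p(f, b) = 24 (p(f, b) = -1*(-24) = 24)
m = 3*√32027 (m = √(24 + 288219) = √288243 = 3*√32027 ≈ 536.88)
m/791597 = (3*√32027)/791597 = (3*√32027)*(1/791597) = 3*√32027/791597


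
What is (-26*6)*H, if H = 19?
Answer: -2964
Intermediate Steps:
(-26*6)*H = -26*6*19 = -156*19 = -2964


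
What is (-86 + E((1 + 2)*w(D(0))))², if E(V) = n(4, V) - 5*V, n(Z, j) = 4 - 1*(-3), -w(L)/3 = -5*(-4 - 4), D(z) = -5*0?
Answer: 2961841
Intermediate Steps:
D(z) = 0
w(L) = -120 (w(L) = -(-15)*(-4 - 4) = -(-15)*(-8) = -3*40 = -120)
n(Z, j) = 7 (n(Z, j) = 4 + 3 = 7)
E(V) = 7 - 5*V
(-86 + E((1 + 2)*w(D(0))))² = (-86 + (7 - 5*(1 + 2)*(-120)))² = (-86 + (7 - 15*(-120)))² = (-86 + (7 - 5*(-360)))² = (-86 + (7 + 1800))² = (-86 + 1807)² = 1721² = 2961841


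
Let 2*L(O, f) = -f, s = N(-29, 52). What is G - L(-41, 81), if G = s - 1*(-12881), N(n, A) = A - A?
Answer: 25843/2 ≈ 12922.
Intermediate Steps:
N(n, A) = 0
s = 0
G = 12881 (G = 0 - 1*(-12881) = 0 + 12881 = 12881)
L(O, f) = -f/2 (L(O, f) = (-f)/2 = -f/2)
G - L(-41, 81) = 12881 - (-1)*81/2 = 12881 - 1*(-81/2) = 12881 + 81/2 = 25843/2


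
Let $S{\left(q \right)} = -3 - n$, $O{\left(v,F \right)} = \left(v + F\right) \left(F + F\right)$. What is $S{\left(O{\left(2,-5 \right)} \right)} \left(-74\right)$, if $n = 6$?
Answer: $666$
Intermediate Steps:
$O{\left(v,F \right)} = 2 F \left(F + v\right)$ ($O{\left(v,F \right)} = \left(F + v\right) 2 F = 2 F \left(F + v\right)$)
$S{\left(q \right)} = -9$ ($S{\left(q \right)} = -3 - 6 = -9$)
$S{\left(O{\left(2,-5 \right)} \right)} \left(-74\right) = \left(-9\right) \left(-74\right) = 666$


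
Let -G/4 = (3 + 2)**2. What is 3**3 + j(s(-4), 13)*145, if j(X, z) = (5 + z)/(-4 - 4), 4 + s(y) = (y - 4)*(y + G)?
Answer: -1197/4 ≈ -299.25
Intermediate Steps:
G = -100 (G = -4*(3 + 2)**2 = -4*5**2 = -4*25 = -100)
s(y) = -4 + (-100 + y)*(-4 + y) (s(y) = -4 + (y - 4)*(y - 100) = -4 + (-4 + y)*(-100 + y) = -4 + (-100 + y)*(-4 + y))
j(X, z) = -5/8 - z/8 (j(X, z) = (5 + z)/(-8) = (5 + z)*(-1/8) = -5/8 - z/8)
3**3 + j(s(-4), 13)*145 = 3**3 + (-5/8 - 1/8*13)*145 = 27 + (-5/8 - 13/8)*145 = 27 - 9/4*145 = 27 - 1305/4 = -1197/4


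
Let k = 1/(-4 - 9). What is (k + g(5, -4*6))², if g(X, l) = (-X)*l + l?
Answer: 1555009/169 ≈ 9201.2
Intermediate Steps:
g(X, l) = l - X*l (g(X, l) = -X*l + l = l - X*l)
k = -1/13 (k = 1/(-13) = -1/13 ≈ -0.076923)
(k + g(5, -4*6))² = (-1/13 + (-4*6)*(1 - 1*5))² = (-1/13 - 24*(1 - 5))² = (-1/13 - 24*(-4))² = (-1/13 + 96)² = (1247/13)² = 1555009/169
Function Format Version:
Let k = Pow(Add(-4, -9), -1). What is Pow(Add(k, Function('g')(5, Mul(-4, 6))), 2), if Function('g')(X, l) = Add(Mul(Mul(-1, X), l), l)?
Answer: Rational(1555009, 169) ≈ 9201.2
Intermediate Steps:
Function('g')(X, l) = Add(l, Mul(-1, X, l)) (Function('g')(X, l) = Add(Mul(-1, X, l), l) = Add(l, Mul(-1, X, l)))
k = Rational(-1, 13) (k = Pow(-13, -1) = Rational(-1, 13) ≈ -0.076923)
Pow(Add(k, Function('g')(5, Mul(-4, 6))), 2) = Pow(Add(Rational(-1, 13), Mul(Mul(-4, 6), Add(1, Mul(-1, 5)))), 2) = Pow(Add(Rational(-1, 13), Mul(-24, Add(1, -5))), 2) = Pow(Add(Rational(-1, 13), Mul(-24, -4)), 2) = Pow(Add(Rational(-1, 13), 96), 2) = Pow(Rational(1247, 13), 2) = Rational(1555009, 169)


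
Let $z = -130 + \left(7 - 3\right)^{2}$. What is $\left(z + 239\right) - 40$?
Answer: $85$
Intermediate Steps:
$z = -114$ ($z = -130 + 4^{2} = -130 + 16 = -114$)
$\left(z + 239\right) - 40 = \left(-114 + 239\right) - 40 = 125 - 40 = 85$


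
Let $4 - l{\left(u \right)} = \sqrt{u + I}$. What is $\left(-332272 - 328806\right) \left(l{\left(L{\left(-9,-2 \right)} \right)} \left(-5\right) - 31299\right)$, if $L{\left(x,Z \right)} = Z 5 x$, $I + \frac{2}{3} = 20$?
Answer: $20704301882 - \frac{6610780 \sqrt{246}}{3} \approx 2.067 \cdot 10^{10}$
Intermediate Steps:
$I = \frac{58}{3}$ ($I = - \frac{2}{3} + 20 = \frac{58}{3} \approx 19.333$)
$L{\left(x,Z \right)} = 5 Z x$
$l{\left(u \right)} = 4 - \sqrt{\frac{58}{3} + u}$ ($l{\left(u \right)} = 4 - \sqrt{u + \frac{58}{3}} = 4 - \sqrt{\frac{58}{3} + u}$)
$\left(-332272 - 328806\right) \left(l{\left(L{\left(-9,-2 \right)} \right)} \left(-5\right) - 31299\right) = \left(-332272 - 328806\right) \left(\left(4 - \frac{\sqrt{174 + 9 \cdot 5 \left(-2\right) \left(-9\right)}}{3}\right) \left(-5\right) - 31299\right) = - 661078 \left(\left(4 - \frac{\sqrt{174 + 9 \cdot 90}}{3}\right) \left(-5\right) - 31299\right) = - 661078 \left(\left(4 - \frac{\sqrt{174 + 810}}{3}\right) \left(-5\right) - 31299\right) = - 661078 \left(\left(4 - \frac{\sqrt{984}}{3}\right) \left(-5\right) - 31299\right) = - 661078 \left(\left(4 - \frac{2 \sqrt{246}}{3}\right) \left(-5\right) - 31299\right) = - 661078 \left(\left(-20 + \frac{10 \sqrt{246}}{3}\right) - 31299\right) = - 661078 \left(-31319 + \frac{10 \sqrt{246}}{3}\right) = 20704301882 - \frac{6610780 \sqrt{246}}{3}$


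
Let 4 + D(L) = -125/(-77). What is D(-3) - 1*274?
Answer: -21281/77 ≈ -276.38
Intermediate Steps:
D(L) = -183/77 (D(L) = -4 - 125/(-77) = -4 - 125*(-1/77) = -4 + 125/77 = -183/77)
D(-3) - 1*274 = -183/77 - 1*274 = -183/77 - 274 = -21281/77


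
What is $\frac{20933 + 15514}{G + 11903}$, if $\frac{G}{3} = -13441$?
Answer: $- \frac{36447}{28420} \approx -1.2824$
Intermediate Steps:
$G = -40323$ ($G = 3 \left(-13441\right) = -40323$)
$\frac{20933 + 15514}{G + 11903} = \frac{20933 + 15514}{-40323 + 11903} = \frac{36447}{-28420} = 36447 \left(- \frac{1}{28420}\right) = - \frac{36447}{28420}$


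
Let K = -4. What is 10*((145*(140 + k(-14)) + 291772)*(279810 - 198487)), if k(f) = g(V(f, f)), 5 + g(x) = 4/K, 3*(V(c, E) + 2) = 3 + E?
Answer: 253078802460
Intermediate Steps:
V(c, E) = -1 + E/3 (V(c, E) = -2 + (3 + E)/3 = -2 + (1 + E/3) = -1 + E/3)
g(x) = -6 (g(x) = -5 + 4/(-4) = -5 + 4*(-¼) = -5 - 1 = -6)
k(f) = -6
10*((145*(140 + k(-14)) + 291772)*(279810 - 198487)) = 10*((145*(140 - 6) + 291772)*(279810 - 198487)) = 10*((145*134 + 291772)*81323) = 10*((19430 + 291772)*81323) = 10*(311202*81323) = 10*25307880246 = 253078802460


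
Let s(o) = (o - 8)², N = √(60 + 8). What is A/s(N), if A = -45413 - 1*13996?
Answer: -1960497/4 - 118818*√17 ≈ -9.8002e+5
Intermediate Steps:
N = 2*√17 (N = √68 = 2*√17 ≈ 8.2462)
s(o) = (-8 + o)²
A = -59409 (A = -45413 - 13996 = -59409)
A/s(N) = -59409/(-8 + 2*√17)²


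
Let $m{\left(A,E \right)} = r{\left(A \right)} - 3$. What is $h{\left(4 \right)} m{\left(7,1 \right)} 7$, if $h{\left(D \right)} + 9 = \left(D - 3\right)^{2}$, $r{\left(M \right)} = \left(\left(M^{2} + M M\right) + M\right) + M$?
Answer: $-6104$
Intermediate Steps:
$r{\left(M \right)} = 2 M + 2 M^{2}$ ($r{\left(M \right)} = \left(\left(M^{2} + M^{2}\right) + M\right) + M = \left(2 M^{2} + M\right) + M = \left(M + 2 M^{2}\right) + M = 2 M + 2 M^{2}$)
$h{\left(D \right)} = -9 + \left(-3 + D\right)^{2}$ ($h{\left(D \right)} = -9 + \left(D - 3\right)^{2} = -9 + \left(-3 + D\right)^{2}$)
$m{\left(A,E \right)} = -3 + 2 A \left(1 + A\right)$ ($m{\left(A,E \right)} = 2 A \left(1 + A\right) - 3 = -3 + 2 A \left(1 + A\right)$)
$h{\left(4 \right)} m{\left(7,1 \right)} 7 = 4 \left(-6 + 4\right) \left(-3 + 2 \cdot 7 \left(1 + 7\right)\right) 7 = 4 \left(-2\right) \left(-3 + 2 \cdot 7 \cdot 8\right) 7 = - 8 \left(-3 + 112\right) 7 = \left(-8\right) 109 \cdot 7 = \left(-872\right) 7 = -6104$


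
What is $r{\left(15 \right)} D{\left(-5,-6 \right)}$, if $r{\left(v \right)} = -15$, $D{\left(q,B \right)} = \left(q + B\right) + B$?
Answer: $255$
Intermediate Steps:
$D{\left(q,B \right)} = q + 2 B$ ($D{\left(q,B \right)} = \left(B + q\right) + B = q + 2 B$)
$r{\left(15 \right)} D{\left(-5,-6 \right)} = - 15 \left(-5 + 2 \left(-6\right)\right) = - 15 \left(-5 - 12\right) = \left(-15\right) \left(-17\right) = 255$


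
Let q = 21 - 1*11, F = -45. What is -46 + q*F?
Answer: -496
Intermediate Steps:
q = 10 (q = 21 - 11 = 10)
-46 + q*F = -46 + 10*(-45) = -46 - 450 = -496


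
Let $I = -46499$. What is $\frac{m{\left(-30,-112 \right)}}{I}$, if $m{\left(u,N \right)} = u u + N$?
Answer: $- \frac{788}{46499} \approx -0.016947$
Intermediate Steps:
$m{\left(u,N \right)} = N + u^{2}$ ($m{\left(u,N \right)} = u^{2} + N = N + u^{2}$)
$\frac{m{\left(-30,-112 \right)}}{I} = \frac{-112 + \left(-30\right)^{2}}{-46499} = \left(-112 + 900\right) \left(- \frac{1}{46499}\right) = 788 \left(- \frac{1}{46499}\right) = - \frac{788}{46499}$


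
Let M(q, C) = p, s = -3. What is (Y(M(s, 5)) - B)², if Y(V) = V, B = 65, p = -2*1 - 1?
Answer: 4624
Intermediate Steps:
p = -3 (p = -2 - 1 = -3)
M(q, C) = -3
(Y(M(s, 5)) - B)² = (-3 - 1*65)² = (-3 - 65)² = (-68)² = 4624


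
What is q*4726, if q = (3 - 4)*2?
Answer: -9452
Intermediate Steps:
q = -2 (q = -1*2 = -2)
q*4726 = -2*4726 = -9452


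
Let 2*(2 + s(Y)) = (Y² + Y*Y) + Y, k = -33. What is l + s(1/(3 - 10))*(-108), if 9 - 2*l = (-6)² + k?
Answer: 11001/49 ≈ 224.51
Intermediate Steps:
l = 3 (l = 9/2 - ((-6)² - 33)/2 = 9/2 - (36 - 33)/2 = 9/2 - ½*3 = 9/2 - 3/2 = 3)
s(Y) = -2 + Y² + Y/2 (s(Y) = -2 + ((Y² + Y*Y) + Y)/2 = -2 + ((Y² + Y²) + Y)/2 = -2 + (2*Y² + Y)/2 = -2 + (Y + 2*Y²)/2 = -2 + (Y² + Y/2) = -2 + Y² + Y/2)
l + s(1/(3 - 10))*(-108) = 3 + (-2 + (1/(3 - 10))² + 1/(2*(3 - 10)))*(-108) = 3 + (-2 + (1/(-7))² + (½)/(-7))*(-108) = 3 + (-2 + (-⅐)² + (½)*(-⅐))*(-108) = 3 + (-2 + 1/49 - 1/14)*(-108) = 3 - 201/98*(-108) = 3 + 10854/49 = 11001/49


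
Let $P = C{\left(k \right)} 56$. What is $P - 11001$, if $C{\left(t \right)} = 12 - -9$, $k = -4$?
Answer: $-9825$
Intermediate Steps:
$C{\left(t \right)} = 21$ ($C{\left(t \right)} = 12 + 9 = 21$)
$P = 1176$ ($P = 21 \cdot 56 = 1176$)
$P - 11001 = 1176 - 11001 = -9825$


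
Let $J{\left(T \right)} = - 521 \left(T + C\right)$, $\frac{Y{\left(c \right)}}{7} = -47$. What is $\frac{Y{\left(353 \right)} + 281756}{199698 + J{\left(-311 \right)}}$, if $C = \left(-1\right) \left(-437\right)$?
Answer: $\frac{93809}{44684} \approx 2.0994$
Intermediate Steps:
$C = 437$
$Y{\left(c \right)} = -329$ ($Y{\left(c \right)} = 7 \left(-47\right) = -329$)
$J{\left(T \right)} = -227677 - 521 T$ ($J{\left(T \right)} = - 521 \left(T + 437\right) = - 521 \left(437 + T\right) = -227677 - 521 T$)
$\frac{Y{\left(353 \right)} + 281756}{199698 + J{\left(-311 \right)}} = \frac{-329 + 281756}{199698 - 65646} = \frac{281427}{199698 + \left(-227677 + 162031\right)} = \frac{281427}{199698 - 65646} = \frac{281427}{134052} = 281427 \cdot \frac{1}{134052} = \frac{93809}{44684}$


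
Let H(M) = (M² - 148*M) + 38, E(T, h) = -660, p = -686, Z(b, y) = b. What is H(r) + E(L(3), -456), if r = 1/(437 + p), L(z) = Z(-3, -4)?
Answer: -38527769/62001 ≈ -621.41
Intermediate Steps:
L(z) = -3
r = -1/249 (r = 1/(437 - 686) = 1/(-249) = -1/249 ≈ -0.0040161)
H(M) = 38 + M² - 148*M
H(r) + E(L(3), -456) = (38 + (-1/249)² - 148*(-1/249)) - 660 = (38 + 1/62001 + 148/249) - 660 = 2392891/62001 - 660 = -38527769/62001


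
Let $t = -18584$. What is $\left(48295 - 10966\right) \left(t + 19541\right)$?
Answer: $35723853$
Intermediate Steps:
$\left(48295 - 10966\right) \left(t + 19541\right) = \left(48295 - 10966\right) \left(-18584 + 19541\right) = 37329 \cdot 957 = 35723853$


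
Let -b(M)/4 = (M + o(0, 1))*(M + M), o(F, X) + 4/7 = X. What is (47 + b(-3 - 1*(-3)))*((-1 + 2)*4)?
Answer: 188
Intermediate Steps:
o(F, X) = -4/7 + X
b(M) = -8*M*(3/7 + M) (b(M) = -4*(M + (-4/7 + 1))*(M + M) = -4*(M + 3/7)*2*M = -4*(3/7 + M)*2*M = -8*M*(3/7 + M))
(47 + b(-3 - 1*(-3)))*((-1 + 2)*4) = (47 - 8*(-3 - 1*(-3))*(3 + 7*(-3 - 1*(-3)))/7)*((-1 + 2)*4) = (47 - 8*(-3 + 3)*(3 + 7*(-3 + 3))/7)*(1*4) = (47 - 8/7*0*(3 + 7*0))*4 = (47 - 8/7*0*(3 + 0))*4 = (47 - 8/7*0*3)*4 = (47 + 0)*4 = 47*4 = 188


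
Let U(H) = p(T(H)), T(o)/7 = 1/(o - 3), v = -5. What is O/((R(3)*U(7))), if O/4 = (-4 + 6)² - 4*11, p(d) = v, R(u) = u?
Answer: 32/3 ≈ 10.667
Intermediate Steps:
T(o) = 7/(-3 + o) (T(o) = 7/(o - 3) = 7/(-3 + o))
p(d) = -5
U(H) = -5
O = -160 (O = 4*((-4 + 6)² - 4*11) = 4*(2² - 44) = 4*(4 - 44) = 4*(-40) = -160)
O/((R(3)*U(7))) = -160/(3*(-5)) = -160/(-15) = -160*(-1/15) = 32/3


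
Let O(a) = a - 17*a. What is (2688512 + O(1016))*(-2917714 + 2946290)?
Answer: 76362387456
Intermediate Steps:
O(a) = -16*a
(2688512 + O(1016))*(-2917714 + 2946290) = (2688512 - 16*1016)*(-2917714 + 2946290) = (2688512 - 16256)*28576 = 2672256*28576 = 76362387456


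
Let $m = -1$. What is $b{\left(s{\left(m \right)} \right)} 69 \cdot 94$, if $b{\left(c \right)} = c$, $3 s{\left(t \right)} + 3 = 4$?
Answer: $2162$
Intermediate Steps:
$s{\left(t \right)} = \frac{1}{3}$ ($s{\left(t \right)} = -1 + \frac{1}{3} \cdot 4 = -1 + \frac{4}{3} = \frac{1}{3}$)
$b{\left(s{\left(m \right)} \right)} 69 \cdot 94 = \frac{1}{3} \cdot 69 \cdot 94 = 23 \cdot 94 = 2162$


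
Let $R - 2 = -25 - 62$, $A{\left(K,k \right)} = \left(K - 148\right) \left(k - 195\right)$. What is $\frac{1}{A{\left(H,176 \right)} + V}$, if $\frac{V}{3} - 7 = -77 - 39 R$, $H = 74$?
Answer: $\frac{1}{11141} \approx 8.9759 \cdot 10^{-5}$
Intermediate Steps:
$A{\left(K,k \right)} = \left(-195 + k\right) \left(-148 + K\right)$ ($A{\left(K,k \right)} = \left(-148 + K\right) \left(-195 + k\right) = \left(-195 + k\right) \left(-148 + K\right)$)
$R = -85$ ($R = 2 - 87 = -85$)
$V = 9735$ ($V = 21 + 3 \left(-77 - -3315\right) = 21 + 3 \left(-77 + 3315\right) = 21 + 3 \cdot 3238 = 21 + 9714 = 9735$)
$\frac{1}{A{\left(H,176 \right)} + V} = \frac{1}{\left(28860 - 14430 - 26048 + 74 \cdot 176\right) + 9735} = \frac{1}{\left(28860 - 14430 - 26048 + 13024\right) + 9735} = \frac{1}{1406 + 9735} = \frac{1}{11141}$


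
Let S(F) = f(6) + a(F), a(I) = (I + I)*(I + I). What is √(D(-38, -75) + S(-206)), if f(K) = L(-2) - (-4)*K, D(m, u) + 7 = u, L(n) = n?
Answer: 2*√42421 ≈ 411.93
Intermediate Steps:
D(m, u) = -7 + u
f(K) = -2 + 4*K (f(K) = -2 - (-4)*K = -2 + 4*K)
a(I) = 4*I² (a(I) = (2*I)*(2*I) = 4*I²)
S(F) = 22 + 4*F² (S(F) = (-2 + 4*6) + 4*F² = (-2 + 24) + 4*F² = 22 + 4*F²)
√(D(-38, -75) + S(-206)) = √((-7 - 75) + (22 + 4*(-206)²)) = √(-82 + (22 + 4*42436)) = √(-82 + (22 + 169744)) = √(-82 + 169766) = √169684 = 2*√42421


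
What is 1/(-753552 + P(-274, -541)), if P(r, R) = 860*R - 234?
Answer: -1/1219046 ≈ -8.2031e-7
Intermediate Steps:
P(r, R) = -234 + 860*R
1/(-753552 + P(-274, -541)) = 1/(-753552 + (-234 + 860*(-541))) = 1/(-753552 + (-234 - 465260)) = 1/(-753552 - 465494) = 1/(-1219046) = -1/1219046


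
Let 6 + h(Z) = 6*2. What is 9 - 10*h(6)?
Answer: -51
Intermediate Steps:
h(Z) = 6 (h(Z) = -6 + 6*2 = -6 + 12 = 6)
9 - 10*h(6) = 9 - 10*6 = 9 - 60 = -51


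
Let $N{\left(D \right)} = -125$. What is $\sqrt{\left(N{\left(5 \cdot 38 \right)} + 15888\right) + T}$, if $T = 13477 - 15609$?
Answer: $\sqrt{13631} \approx 116.75$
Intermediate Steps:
$T = -2132$
$\sqrt{\left(N{\left(5 \cdot 38 \right)} + 15888\right) + T} = \sqrt{\left(-125 + 15888\right) - 2132} = \sqrt{15763 - 2132} = \sqrt{13631}$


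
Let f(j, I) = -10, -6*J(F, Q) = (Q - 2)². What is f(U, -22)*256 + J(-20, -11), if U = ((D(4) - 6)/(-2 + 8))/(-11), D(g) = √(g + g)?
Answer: -15529/6 ≈ -2588.2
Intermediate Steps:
D(g) = √2*√g (D(g) = √(2*g) = √2*√g)
J(F, Q) = -(-2 + Q)²/6 (J(F, Q) = -(Q - 2)²/6 = -(-2 + Q)²/6)
U = 1/11 - √2/33 (U = ((√2*√4 - 6)/(-2 + 8))/(-11) = ((√2*2 - 6)/6)*(-1/11) = ((2*√2 - 6)*(⅙))*(-1/11) = ((-6 + 2*√2)*(⅙))*(-1/11) = (-1 + √2/3)*(-1/11) = 1/11 - √2/33 ≈ 0.048054)
f(U, -22)*256 + J(-20, -11) = -10*256 - (-2 - 11)²/6 = -2560 - ⅙*(-13)² = -2560 - ⅙*169 = -2560 - 169/6 = -15529/6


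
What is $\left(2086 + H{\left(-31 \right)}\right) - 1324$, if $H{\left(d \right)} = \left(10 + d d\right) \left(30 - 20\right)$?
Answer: $10472$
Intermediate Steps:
$H{\left(d \right)} = 100 + 10 d^{2}$ ($H{\left(d \right)} = \left(10 + d^{2}\right) 10 = 100 + 10 d^{2}$)
$\left(2086 + H{\left(-31 \right)}\right) - 1324 = \left(2086 + \left(100 + 10 \left(-31\right)^{2}\right)\right) - 1324 = \left(2086 + \left(100 + 10 \cdot 961\right)\right) - 1324 = \left(2086 + \left(100 + 9610\right)\right) - 1324 = \left(2086 + 9710\right) - 1324 = 11796 - 1324 = 10472$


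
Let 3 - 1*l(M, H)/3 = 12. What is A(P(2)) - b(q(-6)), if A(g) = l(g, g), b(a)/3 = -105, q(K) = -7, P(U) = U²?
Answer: 288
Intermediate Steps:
l(M, H) = -27 (l(M, H) = 9 - 3*12 = 9 - 36 = -27)
b(a) = -315 (b(a) = 3*(-105) = -315)
A(g) = -27
A(P(2)) - b(q(-6)) = -27 - 1*(-315) = -27 + 315 = 288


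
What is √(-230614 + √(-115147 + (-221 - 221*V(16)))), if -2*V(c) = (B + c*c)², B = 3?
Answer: √(-922456 + 2*√29188330)/2 ≈ 477.4*I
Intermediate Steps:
V(c) = -(3 + c²)²/2 (V(c) = -(3 + c*c)²/2 = -(3 + c²)²/2)
√(-230614 + √(-115147 + (-221 - 221*V(16)))) = √(-230614 + √(-115147 + (-221 - (-221)*(3 + 16²)²/2))) = √(-230614 + √(-115147 + (-221 - (-221)*(3 + 256)²/2))) = √(-230614 + √(-115147 + (-221 - (-221)*259²/2))) = √(-230614 + √(-115147 + (-221 - (-221)*67081/2))) = √(-230614 + √(-115147 + (-221 - 221*(-67081/2)))) = √(-230614 + √(-115147 + (-221 + 14824901/2))) = √(-230614 + √(-115147 + 14824459/2)) = √(-230614 + √(14594165/2)) = √(-230614 + √29188330/2)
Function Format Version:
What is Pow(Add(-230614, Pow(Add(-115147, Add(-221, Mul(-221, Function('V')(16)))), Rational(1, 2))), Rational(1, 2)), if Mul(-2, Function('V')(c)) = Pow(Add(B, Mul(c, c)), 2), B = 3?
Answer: Mul(Rational(1, 2), Pow(Add(-922456, Mul(2, Pow(29188330, Rational(1, 2)))), Rational(1, 2))) ≈ Mul(477.40, I)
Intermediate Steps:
Function('V')(c) = Mul(Rational(-1, 2), Pow(Add(3, Pow(c, 2)), 2)) (Function('V')(c) = Mul(Rational(-1, 2), Pow(Add(3, Mul(c, c)), 2)) = Mul(Rational(-1, 2), Pow(Add(3, Pow(c, 2)), 2)))
Pow(Add(-230614, Pow(Add(-115147, Add(-221, Mul(-221, Function('V')(16)))), Rational(1, 2))), Rational(1, 2)) = Pow(Add(-230614, Pow(Add(-115147, Add(-221, Mul(-221, Mul(Rational(-1, 2), Pow(Add(3, Pow(16, 2)), 2))))), Rational(1, 2))), Rational(1, 2)) = Pow(Add(-230614, Pow(Add(-115147, Add(-221, Mul(-221, Mul(Rational(-1, 2), Pow(Add(3, 256), 2))))), Rational(1, 2))), Rational(1, 2)) = Pow(Add(-230614, Pow(Add(-115147, Add(-221, Mul(-221, Mul(Rational(-1, 2), Pow(259, 2))))), Rational(1, 2))), Rational(1, 2)) = Pow(Add(-230614, Pow(Add(-115147, Add(-221, Mul(-221, Mul(Rational(-1, 2), 67081)))), Rational(1, 2))), Rational(1, 2)) = Pow(Add(-230614, Pow(Add(-115147, Add(-221, Mul(-221, Rational(-67081, 2)))), Rational(1, 2))), Rational(1, 2)) = Pow(Add(-230614, Pow(Add(-115147, Add(-221, Rational(14824901, 2))), Rational(1, 2))), Rational(1, 2)) = Pow(Add(-230614, Pow(Add(-115147, Rational(14824459, 2)), Rational(1, 2))), Rational(1, 2)) = Pow(Add(-230614, Pow(Rational(14594165, 2), Rational(1, 2))), Rational(1, 2)) = Pow(Add(-230614, Mul(Rational(1, 2), Pow(29188330, Rational(1, 2)))), Rational(1, 2))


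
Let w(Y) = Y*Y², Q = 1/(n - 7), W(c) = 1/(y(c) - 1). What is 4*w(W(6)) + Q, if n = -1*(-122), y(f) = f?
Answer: 117/2875 ≈ 0.040696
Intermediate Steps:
n = 122
W(c) = 1/(-1 + c) (W(c) = 1/(c - 1) = 1/(-1 + c))
Q = 1/115 (Q = 1/(122 - 7) = 1/115 ≈ 0.0086956)
w(Y) = Y³
4*w(W(6)) + Q = 4*(1/(-1 + 6))³ + 1/115 = 4*(1/5)³ + 1/115 = 4*(⅕)³ + 1/115 = 4*(1/125) + 1/115 = 4/125 + 1/115 = 117/2875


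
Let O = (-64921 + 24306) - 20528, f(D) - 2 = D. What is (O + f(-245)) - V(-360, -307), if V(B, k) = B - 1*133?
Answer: -60893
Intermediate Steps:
V(B, k) = -133 + B (V(B, k) = B - 133 = -133 + B)
f(D) = 2 + D
O = -61143 (O = -40615 - 20528 = -61143)
(O + f(-245)) - V(-360, -307) = (-61143 + (2 - 245)) - (-133 - 360) = (-61143 - 243) - 1*(-493) = -61386 + 493 = -60893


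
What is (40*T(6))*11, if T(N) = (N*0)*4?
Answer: 0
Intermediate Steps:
T(N) = 0 (T(N) = 0*4 = 0)
(40*T(6))*11 = (40*0)*11 = 0*11 = 0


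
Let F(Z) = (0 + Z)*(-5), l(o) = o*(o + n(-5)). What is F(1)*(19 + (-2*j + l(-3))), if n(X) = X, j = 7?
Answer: -145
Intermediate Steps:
l(o) = o*(-5 + o) (l(o) = o*(o - 5) = o*(-5 + o))
F(Z) = -5*Z (F(Z) = Z*(-5) = -5*Z)
F(1)*(19 + (-2*j + l(-3))) = (-5*1)*(19 + (-2*7 - 3*(-5 - 3))) = -5*(19 + (-14 - 3*(-8))) = -5*(19 + (-14 + 24)) = -5*(19 + 10) = -5*29 = -145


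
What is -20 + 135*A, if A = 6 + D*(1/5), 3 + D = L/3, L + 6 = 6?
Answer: 709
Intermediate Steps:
L = 0 (L = -6 + 6 = 0)
D = -3 (D = -3 + 0/3 = -3 + 0*(1/3) = -3 + 0 = -3)
A = 27/5 (A = 6 - 3/5 = 27/5 ≈ 5.4000)
-20 + 135*A = -20 + 135*(27/5) = -20 + 729 = 709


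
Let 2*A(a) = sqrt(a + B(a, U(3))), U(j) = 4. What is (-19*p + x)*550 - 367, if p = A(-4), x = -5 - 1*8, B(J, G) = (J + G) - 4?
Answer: -7517 - 10450*I*sqrt(2) ≈ -7517.0 - 14779.0*I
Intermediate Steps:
B(J, G) = -4 + G + J (B(J, G) = (G + J) - 4 = -4 + G + J)
x = -13 (x = -5 - 8 = -13)
A(a) = sqrt(2)*sqrt(a)/2 (A(a) = sqrt(a + (-4 + 4 + a))/2 = sqrt(a + a)/2 = sqrt(2*a)/2 = (sqrt(2)*sqrt(a))/2 = sqrt(2)*sqrt(a)/2)
p = I*sqrt(2) (p = sqrt(2)*sqrt(-4)/2 = sqrt(2)*(2*I)/2 = I*sqrt(2) ≈ 1.4142*I)
(-19*p + x)*550 - 367 = (-19*I*sqrt(2) - 13)*550 - 367 = (-13 - 19*I*sqrt(2))*550 - 367 = (-7150 - 10450*I*sqrt(2)) - 367 = -7517 - 10450*I*sqrt(2)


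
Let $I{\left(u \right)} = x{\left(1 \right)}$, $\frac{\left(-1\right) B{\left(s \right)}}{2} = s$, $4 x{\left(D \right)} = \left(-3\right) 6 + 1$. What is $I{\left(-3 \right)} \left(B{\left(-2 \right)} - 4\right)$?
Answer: $0$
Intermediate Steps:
$x{\left(D \right)} = - \frac{17}{4}$ ($x{\left(D \right)} = \frac{\left(-3\right) 6 + 1}{4} = \frac{-18 + 1}{4} = \frac{1}{4} \left(-17\right) = - \frac{17}{4}$)
$B{\left(s \right)} = - 2 s$
$I{\left(u \right)} = - \frac{17}{4}$
$I{\left(-3 \right)} \left(B{\left(-2 \right)} - 4\right) = - \frac{17 \left(\left(-2\right) \left(-2\right) - 4\right)}{4} = - \frac{17 \left(4 - 4\right)}{4} = \left(- \frac{17}{4}\right) 0 = 0$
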